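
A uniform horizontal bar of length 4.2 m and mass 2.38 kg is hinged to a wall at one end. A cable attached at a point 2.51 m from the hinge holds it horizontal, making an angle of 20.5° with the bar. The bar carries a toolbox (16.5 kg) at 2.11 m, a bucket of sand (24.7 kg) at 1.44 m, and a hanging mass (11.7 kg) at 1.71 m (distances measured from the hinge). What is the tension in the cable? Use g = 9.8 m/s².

Taking torques about the hinge:
Beam weight: 2.38 × 9.8 = 23.32 N down at 2.1 m → arm 2.1 m, τ = 23.32 × 2.1 = 48.97 N·m clockwise.
Toolbox: 16.5 × 9.8 = 161.7 N down at 2.11 m → arm 2.11 m, τ = 161.7 × 2.11 = 341.2 N·m clockwise.
Bucket of sand: 24.7 × 9.8 = 242.1 N down at 1.44 m → arm 1.44 m, τ = 242.1 × 1.44 = 348.6 N·m clockwise.
Hanging mass: 11.7 × 9.8 = 114.7 N down at 1.71 m → arm 1.71 m, τ = 114.7 × 1.71 = 196.1 N·m clockwise.
Total clockwise load moment = 934.9 N·m.
The cable tension T acts at 2.51 m; only its component perpendicular to the bar, T sinθ, produces torque. sin 20.5° = 0.3502.
For rotational equilibrium, T × 2.51 × 0.3502 = 934.9, so T = 934.9 / 0.879 = 1060 N.

T ≈ 1060 N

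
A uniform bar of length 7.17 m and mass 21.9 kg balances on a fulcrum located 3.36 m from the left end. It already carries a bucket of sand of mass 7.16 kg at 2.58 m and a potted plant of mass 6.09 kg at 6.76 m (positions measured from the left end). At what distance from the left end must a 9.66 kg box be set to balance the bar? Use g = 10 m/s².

x ≈ 1.28 m from the left end

Taking torques about the fulcrum (at 3.36 m from the left end):
Beam weight: 21.9 × 10 = 219 N down at 3.585 m → arm 0.225 m, τ = 219 × 0.225 = 49.27 N·m clockwise.
Bucket of sand: 7.16 × 10 = 71.6 N down at 2.58 m → arm 0.78 m, τ = 71.6 × 0.78 = 55.85 N·m counterclockwise.
Potted plant: 6.09 × 10 = 60.9 N down at 6.76 m → arm 3.4 m, τ = 60.9 × 3.4 = 207.1 N·m clockwise.
Net moment of existing loads = 200.5 N·m clockwise.
The box weighs 9.66 × 10 = 96.6 N and must supply an equal counterclockwise moment, so its lever arm about the fulcrum is 200.5 / 96.6 = 2.08 m.
That puts it at 3.36 − 2.08 = 1.28 m from the left end.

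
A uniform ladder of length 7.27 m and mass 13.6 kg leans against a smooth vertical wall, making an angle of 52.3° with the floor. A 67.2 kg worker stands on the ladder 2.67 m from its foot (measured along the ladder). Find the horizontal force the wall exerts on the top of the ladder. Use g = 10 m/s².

N_wall ≈ 243 N

Taking torques about the foot of the ladder:
Ladder weight 13.6×10 = 136 N acts at 3.635 m along the ladder; its horizontal arm is 3.635·cos52.3° = 2.223 m → τ = 302.3 N·m clockwise.
Worker: 67.2×10 = 672 N at 2.67 m → arm 1.633 m → τ = 1097 N·m clockwise.
Wall normal N acts horizontally at the top; its moment arm is the height L sinθ = 7.27·sin52.3° = 5.752 m, counterclockwise.
Balancing moments: N × 5.752 = 1399, giving N = 243 N.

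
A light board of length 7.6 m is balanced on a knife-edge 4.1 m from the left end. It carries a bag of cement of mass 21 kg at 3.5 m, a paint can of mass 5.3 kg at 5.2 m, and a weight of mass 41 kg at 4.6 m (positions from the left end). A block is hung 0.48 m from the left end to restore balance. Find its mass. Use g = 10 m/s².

m ≈ 3.79 kg

Take moments about the knife-edge (at 4.1 m from the left end).
Bag of cement: 21 × 10 = 210 N down at 3.5 m → arm 0.6 m, τ = 210 × 0.6 = 126 N·m counterclockwise.
Paint can: 5.3 × 10 = 53 N down at 5.2 m → arm 1.1 m, τ = 53 × 1.1 = 58.3 N·m clockwise.
Weight: 41 × 10 = 410 N down at 4.6 m → arm 0.5 m, τ = 410 × 0.5 = 205 N·m clockwise.
Net moment of known loads = 137.3 N·m clockwise.
An unknown mass m at 0.48 m has arm 3.62 m; its moment is m·g·3.62 counterclockwise.
Setting net torque to zero: m × 10 × 3.62 = 137.3 → m = 137.3 / (10 × 3.62) = 3.79 kg.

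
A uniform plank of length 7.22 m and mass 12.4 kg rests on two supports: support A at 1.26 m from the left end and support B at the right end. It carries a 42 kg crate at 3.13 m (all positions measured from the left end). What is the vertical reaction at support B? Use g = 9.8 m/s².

R_B ≈ 177 N

Choose support A as the axis so its reaction then has zero moment arm.
Beam weight: 12.4 × 9.8 = 121.5 N down at 3.61 m → arm 2.35 m, τ = 121.5 × 2.35 = 285.5 N·m clockwise.
Crate: 42 × 9.8 = 411.6 N down at 3.13 m → arm 1.87 m, τ = 411.6 × 1.87 = 769.7 N·m clockwise.
Net load moment about support A = 1055 N·m clockwise.
Reaction R at support B is upward at 7.22 m, arm 5.96 m → moment R × 5.96 counterclockwise.
Balancing moments: R × 5.96 = 1055, giving R = 177 N.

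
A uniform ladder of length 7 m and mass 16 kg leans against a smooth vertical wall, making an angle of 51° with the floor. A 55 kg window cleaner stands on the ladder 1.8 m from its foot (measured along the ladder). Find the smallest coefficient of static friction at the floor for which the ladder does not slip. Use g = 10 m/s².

Take moments about the foot of the ladder.
Ladder weight 16×10 = 160 N acts at 3.5 m along the ladder; its horizontal arm is 3.5·cos51° = 2.203 m → τ = 352.5 N·m clockwise.
Window cleaner: 55×10 = 550 N at 1.8 m → arm 1.133 m → τ = 623.1 N·m clockwise.
Wall normal N acts horizontally at the top; its moment arm is the height L sinθ = 7·sin51° = 5.44 m, counterclockwise.
Balancing moments: N × 5.44 = 975.6, giving N = 179.3 N.
ΣFx = 0 ⇒ f = N_wall = 179.3 N. ΣFy = 0 ⇒ N_floor = 710 N.
μ_min = f / N_floor = 179.3 / 710 = 0.253.

μ_min ≈ 0.253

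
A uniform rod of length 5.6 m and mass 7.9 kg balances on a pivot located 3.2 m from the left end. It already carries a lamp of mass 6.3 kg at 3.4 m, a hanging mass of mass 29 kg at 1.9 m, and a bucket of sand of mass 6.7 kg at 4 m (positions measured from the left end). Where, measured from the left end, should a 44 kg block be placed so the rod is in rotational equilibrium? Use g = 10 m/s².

x ≈ 3.98 m from the left end

About the pivot (at 3.2 m from the left end):
Beam weight: 7.9 × 10 = 79 N down at 2.8 m → arm 0.4 m, τ = 79 × 0.4 = 31.6 N·m counterclockwise.
Lamp: 6.3 × 10 = 63 N down at 3.4 m → arm 0.2 m, τ = 63 × 0.2 = 12.6 N·m clockwise.
Hanging mass: 29 × 10 = 290 N down at 1.9 m → arm 1.3 m, τ = 290 × 1.3 = 377 N·m counterclockwise.
Bucket of sand: 6.7 × 10 = 67 N down at 4 m → arm 0.8 m, τ = 67 × 0.8 = 53.6 N·m clockwise.
Net moment of existing loads = 342.4 N·m counterclockwise.
The block weighs 44 × 10 = 440 N and must supply an equal clockwise moment, so its lever arm about the pivot is 342.4 / 440 = 0.778 m.
That puts it at 3.2 + 0.778 = 3.98 m from the left end.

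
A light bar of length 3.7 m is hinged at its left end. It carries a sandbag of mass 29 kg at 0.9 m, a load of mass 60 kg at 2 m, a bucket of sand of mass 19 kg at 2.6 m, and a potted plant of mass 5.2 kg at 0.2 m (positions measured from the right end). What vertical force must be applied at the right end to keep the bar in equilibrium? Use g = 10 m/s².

About the left end:
Sandbag: 29 × 10 = 290 N down at 0.9 m → arm 2.8 m, τ = 290 × 2.8 = 812 N·m clockwise.
Load: 60 × 10 = 600 N down at 2 m → arm 1.7 m, τ = 600 × 1.7 = 1020 N·m clockwise.
Bucket of sand: 19 × 10 = 190 N down at 2.6 m → arm 1.1 m, τ = 190 × 1.1 = 209 N·m clockwise.
Potted plant: 5.2 × 10 = 52 N down at 0.2 m → arm 3.5 m, τ = 52 × 3.5 = 182 N·m clockwise.
Net moment of the loads = 2223 N·m clockwise.
The upward force F acts at the right end, arm 3.7 m, giving F × 3.7 counterclockwise.
Στ = 0 ⇒ F × 3.7 = 2223 ⇒ F = 2223 / 3.7 = 601 N.

F ≈ 601 N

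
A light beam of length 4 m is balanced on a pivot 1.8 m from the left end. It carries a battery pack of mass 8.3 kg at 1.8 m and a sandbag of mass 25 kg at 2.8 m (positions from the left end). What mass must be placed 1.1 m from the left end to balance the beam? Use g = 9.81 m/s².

m ≈ 35.7 kg

Take moments about the pivot (at 1.8 m from the left end).
Battery pack: acts at the pivot, moment arm 0 → no torque.
Sandbag: 25 × 9.81 = 245.2 N down at 2.8 m → arm 1 m, τ = 245.2 × 1 = 245.2 N·m clockwise.
Net moment of known loads = 245.2 N·m clockwise.
An unknown mass m at 1.1 m has arm 0.7 m; its moment is m·g·0.7 counterclockwise.
For rotational equilibrium, m × 9.81 × 0.7 = 245.2, so m = 245.2 / (9.81 × 0.7) = 35.7 kg.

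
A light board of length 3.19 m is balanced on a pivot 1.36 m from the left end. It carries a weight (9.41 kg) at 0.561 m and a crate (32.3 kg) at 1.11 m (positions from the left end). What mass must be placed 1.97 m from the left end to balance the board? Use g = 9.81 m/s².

About the pivot (at 1.36 m from the left end):
Weight: 9.41 × 9.81 = 92.31 N down at 0.561 m → arm 0.799 m, τ = 92.31 × 0.799 = 73.76 N·m counterclockwise.
Crate: 32.3 × 9.81 = 316.9 N down at 1.11 m → arm 0.25 m, τ = 316.9 × 0.25 = 79.22 N·m counterclockwise.
Net moment of known loads = 153 N·m counterclockwise.
An unknown mass m at 1.97 m has arm 0.61 m; its moment is m·g·0.61 clockwise.
Balancing moments: m × 9.81 × 0.61 = 153, giving m = 153 / (9.81 × 0.61) = 25.6 kg.

m ≈ 25.6 kg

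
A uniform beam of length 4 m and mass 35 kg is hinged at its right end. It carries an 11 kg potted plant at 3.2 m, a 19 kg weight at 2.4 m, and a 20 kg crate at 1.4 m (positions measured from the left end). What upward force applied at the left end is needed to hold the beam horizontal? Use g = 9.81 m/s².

F ≈ 395 N

Taking torques about the right end:
Beam weight: 35 × 9.81 = 343.4 N down at 2 m → arm 2 m, τ = 343.4 × 2 = 686.8 N·m counterclockwise.
Potted plant: 11 × 9.81 = 107.9 N down at 3.2 m → arm 0.8 m, τ = 107.9 × 0.8 = 86.32 N·m counterclockwise.
Weight: 19 × 9.81 = 186.4 N down at 2.4 m → arm 1.6 m, τ = 186.4 × 1.6 = 298.2 N·m counterclockwise.
Crate: 20 × 9.81 = 196.2 N down at 1.4 m → arm 2.6 m, τ = 196.2 × 2.6 = 510.1 N·m counterclockwise.
Net moment of the loads = 1581 N·m counterclockwise.
The upward force F acts at the left end, arm 4 m, giving F × 4 clockwise.
Setting net torque to zero: F × 4 = 1581 → F = 1581 / 4 = 395 N.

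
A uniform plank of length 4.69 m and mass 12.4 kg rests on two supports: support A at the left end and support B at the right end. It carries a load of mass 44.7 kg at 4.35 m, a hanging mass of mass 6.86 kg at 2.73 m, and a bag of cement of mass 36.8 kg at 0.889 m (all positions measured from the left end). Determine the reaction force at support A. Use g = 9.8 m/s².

R_A ≈ 413 N

Sum moments about support B (its reaction then has zero moment arm).
Beam weight: 12.4 × 9.8 = 121.5 N down at 2.345 m → arm 2.345 m, τ = 121.5 × 2.345 = 284.9 N·m counterclockwise.
Load: 44.7 × 9.8 = 438.1 N down at 4.35 m → arm 0.34 m, τ = 438.1 × 0.34 = 149 N·m counterclockwise.
Hanging mass: 6.86 × 9.8 = 67.23 N down at 2.73 m → arm 1.96 m, τ = 67.23 × 1.96 = 131.8 N·m counterclockwise.
Bag of cement: 36.8 × 9.8 = 360.6 N down at 0.889 m → arm 3.801 m, τ = 360.6 × 3.801 = 1371 N·m counterclockwise.
Net load moment about support B = 1937 N·m counterclockwise.
Reaction R at support A is upward at 0 m, arm 4.69 m → moment R × 4.69 clockwise.
Setting net torque to zero: R × 4.69 = 1937 → R = 413 N.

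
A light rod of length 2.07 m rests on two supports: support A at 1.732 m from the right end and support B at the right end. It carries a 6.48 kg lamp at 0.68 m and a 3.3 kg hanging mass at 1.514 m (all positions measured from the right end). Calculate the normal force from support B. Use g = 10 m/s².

Take moments about support A.
Lamp: 6.48 × 10 = 64.8 N down at 0.68 m → arm 1.052 m, τ = 64.8 × 1.052 = 68.17 N·m clockwise.
Hanging mass: 3.3 × 10 = 33 N down at 1.514 m → arm 0.218 m, τ = 33 × 0.218 = 7.194 N·m clockwise.
Net load moment about support A = 75.36 N·m clockwise.
Reaction R at support B is upward at 0 m, arm 1.732 m → moment R × 1.732 counterclockwise.
For rotational equilibrium, R × 1.732 = 75.36, so R = 43.5 N.

R_B ≈ 43.5 N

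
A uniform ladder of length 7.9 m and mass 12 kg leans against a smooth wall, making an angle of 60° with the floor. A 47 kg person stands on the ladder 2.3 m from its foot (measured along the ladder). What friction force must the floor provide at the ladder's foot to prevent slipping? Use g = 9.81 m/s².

Sum moments about the foot of the ladder (the floor normal and friction both act there and drop out).
Ladder weight 12×9.81 = 117.7 N acts at 3.95 m along the ladder; its horizontal arm is 3.95·cos60° = 1.975 m → τ = 232.5 N·m clockwise.
Person: 47×9.81 = 461.1 N at 2.3 m → arm 1.15 m → τ = 530.3 N·m clockwise.
Wall normal N acts horizontally at the top; its moment arm is the height L sinθ = 7.9·sin60° = 6.842 m, counterclockwise.
Balancing moments: N × 6.842 = 762.8, giving N = 111 N.
ΣFx = 0: friction at the foot balances the wall's push, so f = N_wall = 111 N.

f ≈ 111 N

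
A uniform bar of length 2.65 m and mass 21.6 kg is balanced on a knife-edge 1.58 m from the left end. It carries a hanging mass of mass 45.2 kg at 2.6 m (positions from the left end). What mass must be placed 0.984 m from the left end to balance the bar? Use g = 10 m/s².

m ≈ 68.1 kg

Take moments about the knife-edge (at 1.58 m from the left end).
Beam weight: 21.6 × 10 = 216 N down at 1.325 m → arm 0.255 m, τ = 216 × 0.255 = 55.08 N·m counterclockwise.
Hanging mass: 45.2 × 10 = 452 N down at 2.6 m → arm 1.02 m, τ = 452 × 1.02 = 461 N·m clockwise.
Net moment of known loads = 405.9 N·m clockwise.
An unknown mass m at 0.984 m has arm 0.596 m; its moment is m·g·0.596 counterclockwise.
For rotational equilibrium, m × 10 × 0.596 = 405.9, so m = 405.9 / (10 × 0.596) = 68.1 kg.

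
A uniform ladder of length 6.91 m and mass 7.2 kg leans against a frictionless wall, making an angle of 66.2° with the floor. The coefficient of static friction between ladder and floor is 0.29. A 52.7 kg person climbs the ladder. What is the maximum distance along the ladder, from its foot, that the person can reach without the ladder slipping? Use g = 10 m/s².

d ≈ 4.69 m

Sum moments about the foot of the ladder (the floor normal and friction both act there and drop out).
Ladder weight 7.2×10 = 72 N acts at 3.455 m along the ladder; its horizontal arm is 3.455·cos66.2° = 1.394 m → τ = 100.4 N·m clockwise.
Person weight 52.7×10 = 527 N at distance d → arm d·cos66.2° → τ = 527·d·0.4035 clockwise.
Wall normal N at the top has arm L sinθ = 6.322 m counterclockwise, so Στ = 0 gives N·6.322 = 100.4 + 212.6·d.
ΣFy = 0 ⇒ N_floor = 599 N, so the maximum friction is μ_s·N_floor = 0.29×599 = 173.7 N. ΣFx = 0 ⇒ N_wall = f, so at the slipping point N = 173.7 N.
Substituting: 173.7×6.322 = 100.4 + 212.6·d ⇒ d = (1098 − 100.4) / 212.6 = 4.69 m.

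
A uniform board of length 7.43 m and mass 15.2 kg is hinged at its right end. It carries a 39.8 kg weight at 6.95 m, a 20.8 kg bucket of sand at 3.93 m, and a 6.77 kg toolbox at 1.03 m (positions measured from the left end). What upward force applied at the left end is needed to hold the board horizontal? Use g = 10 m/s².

F ≈ 258 N

Taking torques about the right end:
Beam weight: 15.2 × 10 = 152 N down at 3.715 m → arm 3.715 m, τ = 152 × 3.715 = 564.7 N·m counterclockwise.
Weight: 39.8 × 10 = 398 N down at 6.95 m → arm 0.48 m, τ = 398 × 0.48 = 191 N·m counterclockwise.
Bucket of sand: 20.8 × 10 = 208 N down at 3.93 m → arm 3.5 m, τ = 208 × 3.5 = 728 N·m counterclockwise.
Toolbox: 6.77 × 10 = 67.7 N down at 1.03 m → arm 6.4 m, τ = 67.7 × 6.4 = 433.3 N·m counterclockwise.
Net moment of the loads = 1917 N·m counterclockwise.
The upward force F acts at the left end, arm 7.43 m, giving F × 7.43 clockwise.
Στ = 0 ⇒ F × 7.43 = 1917 ⇒ F = 1917 / 7.43 = 258 N.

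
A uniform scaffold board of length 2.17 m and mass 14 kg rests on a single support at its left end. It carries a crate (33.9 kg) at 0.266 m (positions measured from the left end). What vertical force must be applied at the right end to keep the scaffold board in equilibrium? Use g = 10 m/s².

Sum moments about the left end (the unknown pivot reaction has zero arm there).
Beam weight: 14 × 10 = 140 N down at 1.085 m → arm 1.085 m, τ = 140 × 1.085 = 151.9 N·m clockwise.
Crate: 33.9 × 10 = 339 N down at 0.266 m → arm 0.266 m, τ = 339 × 0.266 = 90.17 N·m clockwise.
Net moment of the loads = 242.1 N·m clockwise.
The upward force F acts at the right end, arm 2.17 m, giving F × 2.17 counterclockwise.
Setting net torque to zero: F × 2.17 = 242.1 → F = 242.1 / 2.17 = 112 N.

F ≈ 112 N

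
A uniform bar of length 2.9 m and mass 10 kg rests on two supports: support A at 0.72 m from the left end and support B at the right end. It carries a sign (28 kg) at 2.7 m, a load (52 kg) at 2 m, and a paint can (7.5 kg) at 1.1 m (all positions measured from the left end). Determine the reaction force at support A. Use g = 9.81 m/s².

Choose support B as the axis so its reaction then has zero moment arm.
Beam weight: 10 × 9.81 = 98.1 N down at 1.45 m → arm 1.45 m, τ = 98.1 × 1.45 = 142.2 N·m counterclockwise.
Sign: 28 × 9.81 = 274.7 N down at 2.7 m → arm 0.2 m, τ = 274.7 × 0.2 = 54.94 N·m counterclockwise.
Load: 52 × 9.81 = 510.1 N down at 2 m → arm 0.9 m, τ = 510.1 × 0.9 = 459.1 N·m counterclockwise.
Paint can: 7.5 × 9.81 = 73.58 N down at 1.1 m → arm 1.8 m, τ = 73.58 × 1.8 = 132.4 N·m counterclockwise.
Net load moment about support B = 788.6 N·m counterclockwise.
Reaction R at support A is upward at 0.72 m, arm 2.18 m → moment R × 2.18 clockwise.
For rotational equilibrium, R × 2.18 = 788.6, so R = 362 N.

R_A ≈ 362 N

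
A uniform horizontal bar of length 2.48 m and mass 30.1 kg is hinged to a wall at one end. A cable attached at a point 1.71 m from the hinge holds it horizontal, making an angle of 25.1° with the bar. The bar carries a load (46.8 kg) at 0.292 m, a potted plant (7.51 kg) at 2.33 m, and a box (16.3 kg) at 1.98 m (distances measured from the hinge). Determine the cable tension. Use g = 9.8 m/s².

About the hinge:
Beam weight: 30.1 × 9.8 = 295 N down at 1.24 m → arm 1.24 m, τ = 295 × 1.24 = 365.8 N·m clockwise.
Load: 46.8 × 9.8 = 458.6 N down at 0.292 m → arm 0.292 m, τ = 458.6 × 0.292 = 133.9 N·m clockwise.
Potted plant: 7.51 × 9.8 = 73.6 N down at 2.33 m → arm 2.33 m, τ = 73.6 × 2.33 = 171.5 N·m clockwise.
Box: 16.3 × 9.8 = 159.7 N down at 1.98 m → arm 1.98 m, τ = 159.7 × 1.98 = 316.2 N·m clockwise.
Total clockwise load moment = 987.4 N·m.
The cable tension T acts at 1.71 m; only its component perpendicular to the bar, T sinθ, produces torque. sin 25.1° = 0.4242.
Balancing moments: T × 1.71 × 0.4242 = 987.4, giving T = 987.4 / 0.7254 = 1360 N.

T ≈ 1360 N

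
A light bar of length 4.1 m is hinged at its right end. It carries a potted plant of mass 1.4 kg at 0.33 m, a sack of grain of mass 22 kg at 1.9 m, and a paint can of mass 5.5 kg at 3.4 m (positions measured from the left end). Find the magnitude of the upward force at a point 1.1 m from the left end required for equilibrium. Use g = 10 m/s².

About the right end:
Potted plant: 1.4 × 10 = 14 N down at 0.33 m → arm 3.77 m, τ = 14 × 3.77 = 52.78 N·m counterclockwise.
Sack of grain: 22 × 10 = 220 N down at 1.9 m → arm 2.2 m, τ = 220 × 2.2 = 484 N·m counterclockwise.
Paint can: 5.5 × 10 = 55 N down at 3.4 m → arm 0.7 m, τ = 55 × 0.7 = 38.5 N·m counterclockwise.
Net moment of the loads = 575.3 N·m counterclockwise.
The upward force F acts at a point 1.1 m from the left end, arm 3 m, giving F × 3 clockwise.
Balancing moments: F × 3 = 575.3, giving F = 575.3 / 3 = 192 N.

F ≈ 192 N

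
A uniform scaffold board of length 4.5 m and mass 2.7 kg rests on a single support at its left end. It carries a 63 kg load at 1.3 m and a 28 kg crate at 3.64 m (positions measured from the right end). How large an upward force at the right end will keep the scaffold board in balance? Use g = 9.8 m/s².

F ≈ 505 N

About the left end:
Beam weight: 2.7 × 9.8 = 26.46 N down at 2.25 m → arm 2.25 m, τ = 26.46 × 2.25 = 59.54 N·m clockwise.
Load: 63 × 9.8 = 617.4 N down at 1.3 m → arm 3.2 m, τ = 617.4 × 3.2 = 1976 N·m clockwise.
Crate: 28 × 9.8 = 274.4 N down at 3.64 m → arm 0.86 m, τ = 274.4 × 0.86 = 236 N·m clockwise.
Net moment of the loads = 2272 N·m clockwise.
The upward force F acts at the right end, arm 4.5 m, giving F × 4.5 counterclockwise.
Στ = 0 ⇒ F × 4.5 = 2272 ⇒ F = 2272 / 4.5 = 505 N.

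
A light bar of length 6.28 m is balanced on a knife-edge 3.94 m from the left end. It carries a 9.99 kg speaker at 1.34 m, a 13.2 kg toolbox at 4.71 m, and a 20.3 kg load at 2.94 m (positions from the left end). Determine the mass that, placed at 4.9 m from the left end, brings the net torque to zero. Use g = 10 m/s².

m ≈ 37.6 kg

About the knife-edge (at 3.94 m from the left end):
Speaker: 9.99 × 10 = 99.9 N down at 1.34 m → arm 2.6 m, τ = 99.9 × 2.6 = 259.7 N·m counterclockwise.
Toolbox: 13.2 × 10 = 132 N down at 4.71 m → arm 0.77 m, τ = 132 × 0.77 = 101.6 N·m clockwise.
Load: 20.3 × 10 = 203 N down at 2.94 m → arm 1 m, τ = 203 × 1 = 203 N·m counterclockwise.
Net moment of known loads = 361.1 N·m counterclockwise.
An unknown mass m at 4.9 m has arm 0.96 m; its moment is m·g·0.96 clockwise.
Στ = 0 ⇒ m × 10 × 0.96 = 361.1 ⇒ m = 361.1 / (10 × 0.96) = 37.6 kg.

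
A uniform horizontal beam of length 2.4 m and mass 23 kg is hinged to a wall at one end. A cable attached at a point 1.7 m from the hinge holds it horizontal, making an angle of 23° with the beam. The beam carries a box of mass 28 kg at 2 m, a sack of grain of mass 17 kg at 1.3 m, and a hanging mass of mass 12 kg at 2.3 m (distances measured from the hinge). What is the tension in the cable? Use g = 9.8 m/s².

T ≈ 1970 N

Take moments about the hinge.
Beam weight: 23 × 9.8 = 225.4 N down at 1.2 m → arm 1.2 m, τ = 225.4 × 1.2 = 270.5 N·m clockwise.
Box: 28 × 9.8 = 274.4 N down at 2 m → arm 2 m, τ = 274.4 × 2 = 548.8 N·m clockwise.
Sack of grain: 17 × 9.8 = 166.6 N down at 1.3 m → arm 1.3 m, τ = 166.6 × 1.3 = 216.6 N·m clockwise.
Hanging mass: 12 × 9.8 = 117.6 N down at 2.3 m → arm 2.3 m, τ = 117.6 × 2.3 = 270.5 N·m clockwise.
Total clockwise load moment = 1306 N·m.
The cable tension T acts at 1.7 m; only its component perpendicular to the beam, T sinθ, produces torque. sin 23° = 0.3907.
For rotational equilibrium, T × 1.7 × 0.3907 = 1306, so T = 1306 / 0.6642 = 1970 N.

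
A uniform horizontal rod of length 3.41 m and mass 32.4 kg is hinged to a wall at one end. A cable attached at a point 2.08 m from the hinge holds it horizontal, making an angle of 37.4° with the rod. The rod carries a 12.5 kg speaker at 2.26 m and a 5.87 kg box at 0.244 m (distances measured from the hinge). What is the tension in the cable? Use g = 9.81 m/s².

T ≈ 659 N

Taking torques about the hinge:
Beam weight: 32.4 × 9.81 = 317.8 N down at 1.705 m → arm 1.705 m, τ = 317.8 × 1.705 = 541.8 N·m clockwise.
Speaker: 12.5 × 9.81 = 122.6 N down at 2.26 m → arm 2.26 m, τ = 122.6 × 2.26 = 277.1 N·m clockwise.
Box: 5.87 × 9.81 = 57.58 N down at 0.244 m → arm 0.244 m, τ = 57.58 × 0.244 = 14.05 N·m clockwise.
Total clockwise load moment = 832.9 N·m.
The cable tension T acts at 2.08 m; only its component perpendicular to the rod, T sinθ, produces torque. sin 37.4° = 0.6074.
For rotational equilibrium, T × 2.08 × 0.6074 = 832.9, so T = 832.9 / 1.263 = 659 N.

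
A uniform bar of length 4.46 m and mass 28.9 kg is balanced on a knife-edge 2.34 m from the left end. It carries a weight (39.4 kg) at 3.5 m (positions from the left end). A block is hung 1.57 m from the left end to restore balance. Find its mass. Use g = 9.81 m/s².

m ≈ 55.2 kg

About the knife-edge (at 2.34 m from the left end):
Beam weight: 28.9 × 9.81 = 283.5 N down at 2.23 m → arm 0.11 m, τ = 283.5 × 0.11 = 31.18 N·m counterclockwise.
Weight: 39.4 × 9.81 = 386.5 N down at 3.5 m → arm 1.16 m, τ = 386.5 × 1.16 = 448.3 N·m clockwise.
Net moment of known loads = 417.1 N·m clockwise.
An unknown mass m at 1.57 m has arm 0.77 m; its moment is m·g·0.77 counterclockwise.
For rotational equilibrium, m × 9.81 × 0.77 = 417.1, so m = 417.1 / (9.81 × 0.77) = 55.2 kg.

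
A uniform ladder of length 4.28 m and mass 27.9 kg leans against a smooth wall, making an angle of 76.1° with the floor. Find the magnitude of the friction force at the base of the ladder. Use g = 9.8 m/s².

Take moments about the foot of the ladder.
Ladder weight 27.9×9.8 = 273.4 N acts at 2.14 m along the ladder; its horizontal arm is 2.14·cos76.1° = 0.5141 m → τ = 140.6 N·m clockwise.
Wall normal N acts horizontally at the top; its moment arm is the height L sinθ = 4.28·sin76.1° = 4.155 m, counterclockwise.
Balancing moments: N × 4.155 = 140.6, giving N = 33.8 N.
ΣFx = 0: friction at the foot balances the wall's push, so f = N_wall = 33.8 N.

f ≈ 33.8 N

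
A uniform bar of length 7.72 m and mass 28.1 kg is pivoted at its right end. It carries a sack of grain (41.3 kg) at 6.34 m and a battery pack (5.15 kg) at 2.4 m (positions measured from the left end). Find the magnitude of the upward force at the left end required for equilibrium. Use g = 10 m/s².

F ≈ 250 N

About the right end:
Beam weight: 28.1 × 10 = 281 N down at 3.86 m → arm 3.86 m, τ = 281 × 3.86 = 1085 N·m counterclockwise.
Sack of grain: 41.3 × 10 = 413 N down at 6.34 m → arm 1.38 m, τ = 413 × 1.38 = 569.9 N·m counterclockwise.
Battery pack: 5.15 × 10 = 51.5 N down at 2.4 m → arm 5.32 m, τ = 51.5 × 5.32 = 274 N·m counterclockwise.
Net moment of the loads = 1929 N·m counterclockwise.
The upward force F acts at the left end, arm 7.72 m, giving F × 7.72 clockwise.
Στ = 0 ⇒ F × 7.72 = 1929 ⇒ F = 1929 / 7.72 = 250 N.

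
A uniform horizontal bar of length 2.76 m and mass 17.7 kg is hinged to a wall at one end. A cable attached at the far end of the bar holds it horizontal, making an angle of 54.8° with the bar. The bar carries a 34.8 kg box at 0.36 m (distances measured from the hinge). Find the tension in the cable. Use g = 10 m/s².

T ≈ 164 N

Choose the hinge as the axis so the unknown hinge reaction has zero arm there.
Beam weight: 17.7 × 10 = 177 N down at 1.38 m → arm 1.38 m, τ = 177 × 1.38 = 244.3 N·m clockwise.
Box: 34.8 × 10 = 348 N down at 0.36 m → arm 0.36 m, τ = 348 × 0.36 = 125.3 N·m clockwise.
Total clockwise load moment = 369.6 N·m.
The cable tension T acts at 2.76 m; only its component perpendicular to the bar, T sinθ, produces torque. sin 54.8° = 0.8171.
Setting net torque to zero: T × 2.76 × 0.8171 = 369.6 → T = 369.6 / 2.255 = 164 N.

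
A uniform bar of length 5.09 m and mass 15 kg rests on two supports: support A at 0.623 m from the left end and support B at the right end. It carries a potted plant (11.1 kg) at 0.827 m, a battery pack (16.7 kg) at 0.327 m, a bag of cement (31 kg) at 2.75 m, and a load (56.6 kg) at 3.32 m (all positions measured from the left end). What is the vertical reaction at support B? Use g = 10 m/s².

Choose support A as the axis so its reaction then has zero moment arm.
Beam weight: 15 × 10 = 150 N down at 2.545 m → arm 1.922 m, τ = 150 × 1.922 = 288.3 N·m clockwise.
Potted plant: 11.1 × 10 = 111 N down at 0.827 m → arm 0.204 m, τ = 111 × 0.204 = 22.64 N·m clockwise.
Battery pack: 16.7 × 10 = 167 N down at 0.327 m → arm 0.296 m, τ = 167 × 0.296 = 49.43 N·m counterclockwise.
Bag of cement: 31 × 10 = 310 N down at 2.75 m → arm 2.127 m, τ = 310 × 2.127 = 659.4 N·m clockwise.
Load: 56.6 × 10 = 566 N down at 3.32 m → arm 2.697 m, τ = 566 × 2.697 = 1527 N·m clockwise.
Net load moment about support A = 2448 N·m clockwise.
Reaction R at support B is upward at 5.09 m, arm 4.467 m → moment R × 4.467 counterclockwise.
For rotational equilibrium, R × 4.467 = 2448, so R = 548 N.

R_B ≈ 548 N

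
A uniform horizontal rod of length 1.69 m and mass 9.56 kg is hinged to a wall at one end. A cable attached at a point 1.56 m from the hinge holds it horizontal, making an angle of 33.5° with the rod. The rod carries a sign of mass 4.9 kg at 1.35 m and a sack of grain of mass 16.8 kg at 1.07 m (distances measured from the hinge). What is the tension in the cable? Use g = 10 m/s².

T ≈ 379 N

Taking torques about the hinge:
Beam weight: 9.56 × 10 = 95.6 N down at 0.845 m → arm 0.845 m, τ = 95.6 × 0.845 = 80.78 N·m clockwise.
Sign: 4.9 × 10 = 49 N down at 1.35 m → arm 1.35 m, τ = 49 × 1.35 = 66.15 N·m clockwise.
Sack of grain: 16.8 × 10 = 168 N down at 1.07 m → arm 1.07 m, τ = 168 × 1.07 = 179.8 N·m clockwise.
Total clockwise load moment = 326.7 N·m.
The cable tension T acts at 1.56 m; only its component perpendicular to the rod, T sinθ, produces torque. sin 33.5° = 0.5519.
Balancing moments: T × 1.56 × 0.5519 = 326.7, giving T = 326.7 / 0.861 = 379 N.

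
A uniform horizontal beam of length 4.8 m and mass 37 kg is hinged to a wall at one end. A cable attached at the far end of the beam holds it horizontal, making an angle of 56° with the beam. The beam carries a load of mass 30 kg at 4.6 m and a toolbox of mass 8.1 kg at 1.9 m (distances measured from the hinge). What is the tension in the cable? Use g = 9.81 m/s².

T ≈ 597 N

Choose the hinge as the axis so the unknown hinge reaction has zero arm there.
Beam weight: 37 × 9.81 = 363 N down at 2.4 m → arm 2.4 m, τ = 363 × 2.4 = 871.2 N·m clockwise.
Load: 30 × 9.81 = 294.3 N down at 4.6 m → arm 4.6 m, τ = 294.3 × 4.6 = 1354 N·m clockwise.
Toolbox: 8.1 × 9.81 = 79.46 N down at 1.9 m → arm 1.9 m, τ = 79.46 × 1.9 = 151 N·m clockwise.
Total clockwise load moment = 2376 N·m.
The cable tension T acts at 4.8 m; only its component perpendicular to the beam, T sinθ, produces torque. sin 56° = 0.829.
Στ = 0 ⇒ T × 4.8 × 0.829 = 2376 ⇒ T = 2376 / 3.979 = 597 N.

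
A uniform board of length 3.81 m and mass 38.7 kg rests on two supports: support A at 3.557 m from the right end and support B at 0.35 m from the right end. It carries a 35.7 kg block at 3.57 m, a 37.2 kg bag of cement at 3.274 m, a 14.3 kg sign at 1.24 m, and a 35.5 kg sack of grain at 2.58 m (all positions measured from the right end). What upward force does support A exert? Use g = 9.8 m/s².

R_A ≈ 1150 N

About support B:
Beam weight: 38.7 × 9.8 = 379.3 N down at 1.905 m → arm 1.555 m, τ = 379.3 × 1.555 = 589.8 N·m counterclockwise.
Block: 35.7 × 9.8 = 349.9 N down at 3.57 m → arm 3.22 m, τ = 349.9 × 3.22 = 1127 N·m counterclockwise.
Bag of cement: 37.2 × 9.8 = 364.6 N down at 3.274 m → arm 2.924 m, τ = 364.6 × 2.924 = 1066 N·m counterclockwise.
Sign: 14.3 × 9.8 = 140.1 N down at 1.24 m → arm 0.89 m, τ = 140.1 × 0.89 = 124.7 N·m counterclockwise.
Sack of grain: 35.5 × 9.8 = 347.9 N down at 2.58 m → arm 2.23 m, τ = 347.9 × 2.23 = 775.8 N·m counterclockwise.
Net load moment about support B = 3683 N·m counterclockwise.
Reaction R at support A is upward at 3.557 m, arm 3.207 m → moment R × 3.207 clockwise.
Setting net torque to zero: R × 3.207 = 3683 → R = 1150 N.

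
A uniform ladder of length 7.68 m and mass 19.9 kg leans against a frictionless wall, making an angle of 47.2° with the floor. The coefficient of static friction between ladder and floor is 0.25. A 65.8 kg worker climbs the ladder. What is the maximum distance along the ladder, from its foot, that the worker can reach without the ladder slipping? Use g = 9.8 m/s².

Take moments about the foot of the ladder.
Ladder weight 19.9×9.8 = 195 N acts at 3.84 m along the ladder; its horizontal arm is 3.84·cos47.2° = 2.609 m → τ = 508.8 N·m clockwise.
Worker weight 65.8×9.8 = 644.8 N at distance d → arm d·cos47.2° → τ = 644.8·d·0.6794 clockwise.
Wall normal N at the top has arm L sinθ = 5.635 m counterclockwise, so Στ = 0 gives N·5.635 = 508.8 + 438.1·d.
ΣFy = 0 ⇒ N_floor = 839.8 N, so the maximum friction is μ_s·N_floor = 0.25×839.8 = 209.9 N. ΣFx = 0 ⇒ N_wall = f, so at the slipping point N = 209.9 N.
Substituting: 209.9×5.635 = 508.8 + 438.1·d ⇒ d = (1183 − 508.8) / 438.1 = 1.54 m.

d ≈ 1.54 m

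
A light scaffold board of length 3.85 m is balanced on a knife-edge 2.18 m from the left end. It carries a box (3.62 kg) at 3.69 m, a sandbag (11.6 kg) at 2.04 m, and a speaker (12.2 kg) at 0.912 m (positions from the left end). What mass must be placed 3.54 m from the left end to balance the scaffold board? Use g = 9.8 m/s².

m ≈ 8.55 kg

Taking torques about the knife-edge (at 2.18 m from the left end):
Box: 3.62 × 9.8 = 35.48 N down at 3.69 m → arm 1.51 m, τ = 35.48 × 1.51 = 53.57 N·m clockwise.
Sandbag: 11.6 × 9.8 = 113.7 N down at 2.04 m → arm 0.14 m, τ = 113.7 × 0.14 = 15.92 N·m counterclockwise.
Speaker: 12.2 × 9.8 = 119.6 N down at 0.912 m → arm 1.268 m, τ = 119.6 × 1.268 = 151.7 N·m counterclockwise.
Net moment of known loads = 114 N·m counterclockwise.
An unknown mass m at 3.54 m has arm 1.36 m; its moment is m·g·1.36 clockwise.
For rotational equilibrium, m × 9.8 × 1.36 = 114, so m = 114 / (9.8 × 1.36) = 8.55 kg.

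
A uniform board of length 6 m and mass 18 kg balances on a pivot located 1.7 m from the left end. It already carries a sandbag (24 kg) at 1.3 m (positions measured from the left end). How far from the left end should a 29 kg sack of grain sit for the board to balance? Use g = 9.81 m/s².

x ≈ 1.22 m from the left end

Sum moments about the pivot (at 1.7 m from the left end) (the support reaction has zero arm there).
Beam weight: 18 × 9.81 = 176.6 N down at 3 m → arm 1.3 m, τ = 176.6 × 1.3 = 229.6 N·m clockwise.
Sandbag: 24 × 9.81 = 235.4 N down at 1.3 m → arm 0.4 m, τ = 235.4 × 0.4 = 94.16 N·m counterclockwise.
Net moment of existing loads = 135.4 N·m clockwise.
The sack of grain weighs 29 × 9.81 = 284.5 N and must supply an equal counterclockwise moment, so its lever arm about the pivot is 135.4 / 284.5 = 0.476 m.
That puts it at 1.7 − 0.476 = 1.22 m from the left end.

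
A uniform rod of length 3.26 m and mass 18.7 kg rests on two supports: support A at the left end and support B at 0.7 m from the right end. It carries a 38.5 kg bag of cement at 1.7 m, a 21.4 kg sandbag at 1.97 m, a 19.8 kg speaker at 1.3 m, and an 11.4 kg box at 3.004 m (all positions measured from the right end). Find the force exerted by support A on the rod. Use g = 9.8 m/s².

R_A ≈ 464 N

Choose support B as the axis so its reaction then has zero moment arm.
Beam weight: 18.7 × 9.8 = 183.3 N down at 1.63 m → arm 0.93 m, τ = 183.3 × 0.93 = 170.5 N·m counterclockwise.
Bag of cement: 38.5 × 9.8 = 377.3 N down at 1.7 m → arm 1 m, τ = 377.3 × 1 = 377.3 N·m counterclockwise.
Sandbag: 21.4 × 9.8 = 209.7 N down at 1.97 m → arm 1.27 m, τ = 209.7 × 1.27 = 266.3 N·m counterclockwise.
Speaker: 19.8 × 9.8 = 194 N down at 1.3 m → arm 0.6 m, τ = 194 × 0.6 = 116.4 N·m counterclockwise.
Box: 11.4 × 9.8 = 111.7 N down at 3.004 m → arm 2.304 m, τ = 111.7 × 2.304 = 257.4 N·m counterclockwise.
Net load moment about support B = 1188 N·m counterclockwise.
Reaction R at support A is upward at 3.26 m, arm 2.56 m → moment R × 2.56 clockwise.
Setting net torque to zero: R × 2.56 = 1188 → R = 464 N.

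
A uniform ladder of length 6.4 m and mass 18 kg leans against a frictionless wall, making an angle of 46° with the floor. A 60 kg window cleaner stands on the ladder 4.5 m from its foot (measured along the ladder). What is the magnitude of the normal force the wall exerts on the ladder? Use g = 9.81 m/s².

Sum moments about the foot of the ladder (the floor normal and friction both act there and drop out).
Ladder weight 18×9.81 = 176.6 N acts at 3.2 m along the ladder; its horizontal arm is 3.2·cos46° = 2.223 m → τ = 392.6 N·m clockwise.
Window cleaner: 60×9.81 = 588.6 N at 4.5 m → arm 3.126 m → τ = 1840 N·m clockwise.
Wall normal N acts horizontally at the top; its moment arm is the height L sinθ = 6.4·sin46° = 4.604 m, counterclockwise.
For rotational equilibrium, N × 4.604 = 2233, so N = 485 N.

N_wall ≈ 485 N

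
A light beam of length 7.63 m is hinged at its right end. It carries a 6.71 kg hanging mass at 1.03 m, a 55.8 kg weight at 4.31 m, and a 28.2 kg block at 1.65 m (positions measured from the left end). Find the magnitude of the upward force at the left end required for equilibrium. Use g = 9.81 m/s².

F ≈ 512 N

Choose the right end as the axis so the unknown pivot reaction has zero arm there.
Hanging mass: 6.71 × 9.81 = 65.83 N down at 1.03 m → arm 6.6 m, τ = 65.83 × 6.6 = 434.5 N·m counterclockwise.
Weight: 55.8 × 9.81 = 547.4 N down at 4.31 m → arm 3.32 m, τ = 547.4 × 3.32 = 1817 N·m counterclockwise.
Block: 28.2 × 9.81 = 276.6 N down at 1.65 m → arm 5.98 m, τ = 276.6 × 5.98 = 1654 N·m counterclockwise.
Net moment of the loads = 3906 N·m counterclockwise.
The upward force F acts at the left end, arm 7.63 m, giving F × 7.63 clockwise.
Στ = 0 ⇒ F × 7.63 = 3906 ⇒ F = 3906 / 7.63 = 512 N.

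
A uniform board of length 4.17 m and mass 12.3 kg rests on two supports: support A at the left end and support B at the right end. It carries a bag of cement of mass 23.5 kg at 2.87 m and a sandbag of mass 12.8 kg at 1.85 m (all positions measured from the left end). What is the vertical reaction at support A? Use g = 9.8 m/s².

Take moments about support B.
Beam weight: 12.3 × 9.8 = 120.5 N down at 2.085 m → arm 2.085 m, τ = 120.5 × 2.085 = 251.2 N·m counterclockwise.
Bag of cement: 23.5 × 9.8 = 230.3 N down at 2.87 m → arm 1.3 m, τ = 230.3 × 1.3 = 299.4 N·m counterclockwise.
Sandbag: 12.8 × 9.8 = 125.4 N down at 1.85 m → arm 2.32 m, τ = 125.4 × 2.32 = 290.9 N·m counterclockwise.
Net load moment about support B = 841.5 N·m counterclockwise.
Reaction R at support A is upward at 0 m, arm 4.17 m → moment R × 4.17 clockwise.
Setting net torque to zero: R × 4.17 = 841.5 → R = 202 N.

R_A ≈ 202 N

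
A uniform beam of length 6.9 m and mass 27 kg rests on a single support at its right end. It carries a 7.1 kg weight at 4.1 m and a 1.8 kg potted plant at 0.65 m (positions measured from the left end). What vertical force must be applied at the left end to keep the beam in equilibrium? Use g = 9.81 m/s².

Taking torques about the right end:
Beam weight: 27 × 9.81 = 264.9 N down at 3.45 m → arm 3.45 m, τ = 264.9 × 3.45 = 913.9 N·m counterclockwise.
Weight: 7.1 × 9.81 = 69.65 N down at 4.1 m → arm 2.8 m, τ = 69.65 × 2.8 = 195 N·m counterclockwise.
Potted plant: 1.8 × 9.81 = 17.66 N down at 0.65 m → arm 6.25 m, τ = 17.66 × 6.25 = 110.4 N·m counterclockwise.
Net moment of the loads = 1219 N·m counterclockwise.
The upward force F acts at the left end, arm 6.9 m, giving F × 6.9 clockwise.
Setting net torque to zero: F × 6.9 = 1219 → F = 1219 / 6.9 = 177 N.

F ≈ 177 N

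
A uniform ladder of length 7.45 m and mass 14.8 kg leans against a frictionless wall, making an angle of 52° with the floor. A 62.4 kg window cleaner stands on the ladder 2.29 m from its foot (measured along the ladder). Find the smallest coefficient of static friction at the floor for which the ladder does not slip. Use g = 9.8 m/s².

Sum moments about the foot of the ladder (the floor normal and friction both act there and drop out).
Ladder weight 14.8×9.8 = 145 N acts at 3.725 m along the ladder; its horizontal arm is 3.725·cos52° = 2.293 m → τ = 332.5 N·m clockwise.
Window cleaner: 62.4×9.8 = 611.5 N at 2.29 m → arm 1.41 m → τ = 862.2 N·m clockwise.
Wall normal N acts horizontally at the top; its moment arm is the height L sinθ = 7.45·sin52° = 5.871 m, counterclockwise.
Setting net torque to zero: N × 5.871 = 1195 → N = 203.5 N.
ΣFx = 0 ⇒ f = N_wall = 203.5 N. ΣFy = 0 ⇒ N_floor = 756.5 N.
μ_min = f / N_floor = 203.5 / 756.5 = 0.269.

μ_min ≈ 0.269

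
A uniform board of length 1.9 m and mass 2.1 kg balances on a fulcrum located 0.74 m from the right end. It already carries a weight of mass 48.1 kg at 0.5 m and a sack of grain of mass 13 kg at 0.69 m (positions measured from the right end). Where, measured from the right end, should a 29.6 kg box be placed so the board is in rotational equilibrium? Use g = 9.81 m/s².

Sum moments about the fulcrum (at 0.74 m from the right end) (the support reaction has zero arm there).
Beam weight: 2.1 × 9.81 = 20.6 N down at 0.95 m → arm 0.21 m, τ = 20.6 × 0.21 = 4.326 N·m counterclockwise.
Weight: 48.1 × 9.81 = 471.9 N down at 0.5 m → arm 0.24 m, τ = 471.9 × 0.24 = 113.3 N·m clockwise.
Sack of grain: 13 × 9.81 = 127.5 N down at 0.69 m → arm 0.05 m, τ = 127.5 × 0.05 = 6.375 N·m clockwise.
Net moment of existing loads = 115.3 N·m clockwise.
The box weighs 29.6 × 9.81 = 290.4 N and must supply an equal counterclockwise moment, so its lever arm about the fulcrum is 115.3 / 290.4 = 0.397 m.
That puts it at 0.74 + 0.397 = 1.14 m from the right end.

x ≈ 1.14 m from the right end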